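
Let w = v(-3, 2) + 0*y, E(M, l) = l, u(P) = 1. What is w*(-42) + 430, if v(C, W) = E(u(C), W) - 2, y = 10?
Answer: 430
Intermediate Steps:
v(C, W) = -2 + W (v(C, W) = W - 2 = -2 + W)
w = 0 (w = (-2 + 2) + 0*10 = 0 + 0 = 0)
w*(-42) + 430 = 0*(-42) + 430 = 0 + 430 = 430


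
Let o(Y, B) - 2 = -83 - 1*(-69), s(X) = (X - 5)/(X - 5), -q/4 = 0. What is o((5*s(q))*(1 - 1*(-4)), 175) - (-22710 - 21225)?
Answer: 43923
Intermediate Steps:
q = 0 (q = -4*0 = 0)
s(X) = 1 (s(X) = (-5 + X)/(-5 + X) = 1)
o(Y, B) = -12 (o(Y, B) = 2 + (-83 - 1*(-69)) = 2 + (-83 + 69) = 2 - 14 = -12)
o((5*s(q))*(1 - 1*(-4)), 175) - (-22710 - 21225) = -12 - (-22710 - 21225) = -12 - 1*(-43935) = -12 + 43935 = 43923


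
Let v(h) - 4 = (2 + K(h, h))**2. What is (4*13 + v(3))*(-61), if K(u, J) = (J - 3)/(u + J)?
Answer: -3660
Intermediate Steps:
K(u, J) = (-3 + J)/(J + u)
v(h) = 4 + (2 + (-3 + h)/(2*h))**2 (v(h) = 4 + (2 + (-3 + h)/(h + h))**2 = 4 + (2 + (-3 + h)/((2*h)))**2 = 4 + (2 + (1/(2*h))*(-3 + h))**2 = 4 + (2 + (-3 + h)/(2*h))**2)
(4*13 + v(3))*(-61) = (4*13 + (1/4)*(9 - 30*3 + 41*3**2)/3**2)*(-61) = (52 + (1/4)*(1/9)*(9 - 90 + 41*9))*(-61) = (52 + (1/4)*(1/9)*(9 - 90 + 369))*(-61) = (52 + (1/4)*(1/9)*288)*(-61) = (52 + 8)*(-61) = 60*(-61) = -3660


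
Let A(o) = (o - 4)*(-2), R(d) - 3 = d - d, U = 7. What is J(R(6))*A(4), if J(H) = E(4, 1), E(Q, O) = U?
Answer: 0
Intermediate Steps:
R(d) = 3 (R(d) = 3 + (d - d) = 3 + 0 = 3)
E(Q, O) = 7
A(o) = 8 - 2*o (A(o) = (-4 + o)*(-2) = 8 - 2*o)
J(H) = 7
J(R(6))*A(4) = 7*(8 - 2*4) = 7*(8 - 8) = 7*0 = 0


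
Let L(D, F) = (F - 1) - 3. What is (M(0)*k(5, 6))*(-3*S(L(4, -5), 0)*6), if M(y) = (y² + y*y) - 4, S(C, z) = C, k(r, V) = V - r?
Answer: -648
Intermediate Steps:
L(D, F) = -4 + F (L(D, F) = (-1 + F) - 3 = -4 + F)
M(y) = -4 + 2*y² (M(y) = (y² + y²) - 4 = 2*y² - 4 = -4 + 2*y²)
(M(0)*k(5, 6))*(-3*S(L(4, -5), 0)*6) = ((-4 + 2*0²)*(6 - 1*5))*(-3*(-4 - 5)*6) = ((-4 + 2*0)*(6 - 5))*(-3*(-9)*6) = ((-4 + 0)*1)*(27*6) = -4*1*162 = -4*162 = -648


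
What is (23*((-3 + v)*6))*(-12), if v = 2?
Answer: 1656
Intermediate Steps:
(23*((-3 + v)*6))*(-12) = (23*((-3 + 2)*6))*(-12) = (23*(-1*6))*(-12) = (23*(-6))*(-12) = -138*(-12) = 1656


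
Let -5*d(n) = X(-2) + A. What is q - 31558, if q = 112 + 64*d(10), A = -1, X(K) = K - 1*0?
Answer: -157038/5 ≈ -31408.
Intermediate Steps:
X(K) = K (X(K) = K + 0 = K)
d(n) = ⅗ (d(n) = -(-2 - 1)/5 = -⅕*(-3) = ⅗)
q = 752/5 (q = 112 + 64*(⅗) = 112 + 192/5 = 752/5 ≈ 150.40)
q - 31558 = 752/5 - 31558 = -157038/5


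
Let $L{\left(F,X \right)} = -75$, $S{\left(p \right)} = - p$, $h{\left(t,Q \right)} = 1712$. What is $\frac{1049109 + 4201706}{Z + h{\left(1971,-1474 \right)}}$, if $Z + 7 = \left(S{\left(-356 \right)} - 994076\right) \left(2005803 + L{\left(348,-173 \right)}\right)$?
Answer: $- \frac{1050163}{398626405291} \approx -2.6345 \cdot 10^{-6}$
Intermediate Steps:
$Z = -1993132028167$ ($Z = -7 + \left(\left(-1\right) \left(-356\right) - 994076\right) \left(2005803 - 75\right) = -7 + \left(356 - 994076\right) 2005728 = -7 - 1993132028160 = -1993132028167$)
$\frac{1049109 + 4201706}{Z + h{\left(1971,-1474 \right)}} = \frac{1049109 + 4201706}{-1993132028167 + 1712} = \frac{5250815}{-1993132026455} = 5250815 \left(- \frac{1}{1993132026455}\right) = - \frac{1050163}{398626405291}$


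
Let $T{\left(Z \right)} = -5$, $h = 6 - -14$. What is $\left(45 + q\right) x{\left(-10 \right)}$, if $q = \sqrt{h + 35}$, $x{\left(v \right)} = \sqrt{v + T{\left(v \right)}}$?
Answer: $i \sqrt{15} \left(45 + \sqrt{55}\right) \approx 203.01 i$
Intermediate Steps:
$h = 20$ ($h = 6 + 14 = 20$)
$x{\left(v \right)} = \sqrt{-5 + v}$ ($x{\left(v \right)} = \sqrt{v - 5} = \sqrt{-5 + v}$)
$q = \sqrt{55}$ ($q = \sqrt{20 + 35} = \sqrt{55} \approx 7.4162$)
$\left(45 + q\right) x{\left(-10 \right)} = \left(45 + \sqrt{55}\right) \sqrt{-5 - 10} = \left(45 + \sqrt{55}\right) \sqrt{-15} = \left(45 + \sqrt{55}\right) i \sqrt{15} = i \sqrt{15} \left(45 + \sqrt{55}\right)$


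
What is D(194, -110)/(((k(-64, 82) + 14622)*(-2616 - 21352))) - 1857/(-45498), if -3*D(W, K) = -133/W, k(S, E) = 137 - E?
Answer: 9052211268115/221786491562688 ≈ 0.040815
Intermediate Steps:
D(W, K) = 133/(3*W) (D(W, K) = -(-133)/(3*W) = 133/(3*W))
D(194, -110)/(((k(-64, 82) + 14622)*(-2616 - 21352))) - 1857/(-45498) = ((133/3)/194)/((((137 - 1*82) + 14622)*(-2616 - 21352))) - 1857/(-45498) = ((133/3)*(1/194))/((((137 - 82) + 14622)*(-23968))) - 1857*(-1/45498) = 133/(582*(((55 + 14622)*(-23968)))) + 619/15166 = 133/(582*((14677*(-23968)))) + 619/15166 = (133/582)/(-351778336) + 619/15166 = (133/582)*(-1/351778336) + 619/15166 = -19/29247855936 + 619/15166 = 9052211268115/221786491562688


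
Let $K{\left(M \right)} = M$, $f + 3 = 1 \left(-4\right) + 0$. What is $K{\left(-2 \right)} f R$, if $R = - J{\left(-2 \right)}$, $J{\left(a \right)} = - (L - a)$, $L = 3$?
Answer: $70$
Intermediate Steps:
$f = -7$ ($f = -3 + \left(1 \left(-4\right) + 0\right) = -3 + \left(-4 + 0\right) = -3 - 4 = -7$)
$J{\left(a \right)} = -3 + a$ ($J{\left(a \right)} = - (3 - a) = -3 + a$)
$R = 5$ ($R = - (-3 - 2) = \left(-1\right) \left(-5\right) = 5$)
$K{\left(-2 \right)} f R = \left(-2\right) \left(-7\right) 5 = 14 \cdot 5 = 70$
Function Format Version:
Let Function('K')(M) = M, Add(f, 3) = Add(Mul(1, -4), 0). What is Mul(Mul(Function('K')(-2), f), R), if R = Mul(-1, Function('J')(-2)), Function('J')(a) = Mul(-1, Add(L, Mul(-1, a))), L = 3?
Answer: 70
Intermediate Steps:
f = -7 (f = Add(-3, Add(Mul(1, -4), 0)) = Add(-3, Add(-4, 0)) = Add(-3, -4) = -7)
Function('J')(a) = Add(-3, a) (Function('J')(a) = Mul(-1, Add(3, Mul(-1, a))) = Add(-3, a))
R = 5 (R = Mul(-1, Add(-3, -2)) = Mul(-1, -5) = 5)
Mul(Mul(Function('K')(-2), f), R) = Mul(Mul(-2, -7), 5) = Mul(14, 5) = 70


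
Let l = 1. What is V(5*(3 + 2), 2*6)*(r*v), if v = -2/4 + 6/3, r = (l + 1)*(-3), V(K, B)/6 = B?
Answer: -648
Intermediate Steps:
V(K, B) = 6*B
r = -6 (r = (1 + 1)*(-3) = 2*(-3) = -6)
v = 3/2 (v = -2*¼ + 6*(⅓) = -½ + 2 = 3/2 ≈ 1.5000)
V(5*(3 + 2), 2*6)*(r*v) = (6*(2*6))*(-6*3/2) = (6*12)*(-9) = 72*(-9) = -648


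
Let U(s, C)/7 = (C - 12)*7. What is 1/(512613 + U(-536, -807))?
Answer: 1/472482 ≈ 2.1165e-6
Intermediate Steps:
U(s, C) = -588 + 49*C (U(s, C) = 7*((C - 12)*7) = 7*((-12 + C)*7) = 7*(-84 + 7*C) = -588 + 49*C)
1/(512613 + U(-536, -807)) = 1/(512613 + (-588 + 49*(-807))) = 1/(512613 + (-588 - 39543)) = 1/(512613 - 40131) = 1/472482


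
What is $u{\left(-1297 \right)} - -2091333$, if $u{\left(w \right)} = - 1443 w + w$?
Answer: $3961607$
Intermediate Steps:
$u{\left(w \right)} = - 1442 w$
$u{\left(-1297 \right)} - -2091333 = \left(-1442\right) \left(-1297\right) - -2091333 = 1870274 + 2091333 = 3961607$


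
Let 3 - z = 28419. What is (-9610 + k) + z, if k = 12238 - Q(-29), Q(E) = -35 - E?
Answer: -25782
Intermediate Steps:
z = -28416 (z = 3 - 1*28419 = 3 - 28419 = -28416)
k = 12244 (k = 12238 - (-35 - 1*(-29)) = 12238 - (-35 + 29) = 12238 - 1*(-6) = 12238 + 6 = 12244)
(-9610 + k) + z = (-9610 + 12244) - 28416 = 2634 - 28416 = -25782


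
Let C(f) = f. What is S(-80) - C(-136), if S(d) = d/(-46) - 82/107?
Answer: 337090/2461 ≈ 136.97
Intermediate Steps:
S(d) = -82/107 - d/46 (S(d) = d*(-1/46) - 82*1/107 = -d/46 - 82/107 = -82/107 - d/46)
S(-80) - C(-136) = (-82/107 - 1/46*(-80)) - 1*(-136) = (-82/107 + 40/23) + 136 = 2394/2461 + 136 = 337090/2461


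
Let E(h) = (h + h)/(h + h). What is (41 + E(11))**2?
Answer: 1764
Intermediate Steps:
E(h) = 1 (E(h) = (2*h)/((2*h)) = (2*h)*(1/(2*h)) = 1)
(41 + E(11))**2 = (41 + 1)**2 = 42**2 = 1764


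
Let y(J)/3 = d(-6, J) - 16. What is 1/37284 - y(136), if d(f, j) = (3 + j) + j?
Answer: -28969667/37284 ≈ -777.00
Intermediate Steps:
d(f, j) = 3 + 2*j
y(J) = -39 + 6*J (y(J) = 3*((3 + 2*J) - 16) = 3*(-13 + 2*J) = -39 + 6*J)
1/37284 - y(136) = 1/37284 - (-39 + 6*136) = 1/37284 - (-39 + 816) = 1/37284 - 1*777 = 1/37284 - 777 = -28969667/37284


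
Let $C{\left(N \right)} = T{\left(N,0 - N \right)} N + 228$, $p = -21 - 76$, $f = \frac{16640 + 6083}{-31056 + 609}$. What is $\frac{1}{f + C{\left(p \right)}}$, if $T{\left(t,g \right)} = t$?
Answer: $\frac{30447}{293395016} \approx 0.00010377$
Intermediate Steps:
$f = - \frac{22723}{30447}$ ($f = \frac{22723}{-30447} = 22723 \left(- \frac{1}{30447}\right) = - \frac{22723}{30447} \approx -0.74631$)
$p = -97$
$C{\left(N \right)} = 228 + N^{2}$ ($C{\left(N \right)} = N N + 228 = N^{2} + 228 = 228 + N^{2}$)
$\frac{1}{f + C{\left(p \right)}} = \frac{1}{- \frac{22723}{30447} + \left(228 + \left(-97\right)^{2}\right)} = \frac{1}{- \frac{22723}{30447} + \left(228 + 9409\right)} = \frac{1}{- \frac{22723}{30447} + 9637} = \frac{1}{\frac{293395016}{30447}} = \frac{30447}{293395016}$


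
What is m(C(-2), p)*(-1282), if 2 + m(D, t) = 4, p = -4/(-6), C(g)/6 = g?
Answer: -2564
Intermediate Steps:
C(g) = 6*g
p = ⅔ (p = -4*(-⅙) = ⅔ ≈ 0.66667)
m(D, t) = 2 (m(D, t) = -2 + 4 = 2)
m(C(-2), p)*(-1282) = 2*(-1282) = -2564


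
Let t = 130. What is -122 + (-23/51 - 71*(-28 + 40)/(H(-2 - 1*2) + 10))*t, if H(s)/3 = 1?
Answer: -443732/51 ≈ -8700.6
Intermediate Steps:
H(s) = 3 (H(s) = 3*1 = 3)
-122 + (-23/51 - 71*(-28 + 40)/(H(-2 - 1*2) + 10))*t = -122 + (-23/51 - 71*(-28 + 40)/(3 + 10))*130 = -122 + (-23*1/51 - 71/(13/12))*130 = -122 + (-23/51 - 71/(13*(1/12)))*130 = -122 + (-23/51 - 71/13/12)*130 = -122 + (-23/51 - 71*12/13)*130 = -122 + (-23/51 - 852/13)*130 = -122 - 43751/663*130 = -122 - 437510/51 = -443732/51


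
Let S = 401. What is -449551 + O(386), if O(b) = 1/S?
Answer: -180269950/401 ≈ -4.4955e+5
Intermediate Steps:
O(b) = 1/401
-449551 + O(386) = -449551 + 1/401 = -180269950/401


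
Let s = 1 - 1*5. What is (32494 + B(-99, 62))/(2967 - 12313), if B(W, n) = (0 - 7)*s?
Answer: -16261/4673 ≈ -3.4798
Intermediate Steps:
s = -4 (s = 1 - 5 = -4)
B(W, n) = 28 (B(W, n) = (0 - 7)*(-4) = -7*(-4) = 28)
(32494 + B(-99, 62))/(2967 - 12313) = (32494 + 28)/(2967 - 12313) = 32522/(-9346) = 32522*(-1/9346) = -16261/4673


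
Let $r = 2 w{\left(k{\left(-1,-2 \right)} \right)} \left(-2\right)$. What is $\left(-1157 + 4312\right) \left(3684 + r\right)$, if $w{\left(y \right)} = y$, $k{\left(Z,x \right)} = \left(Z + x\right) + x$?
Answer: $11686120$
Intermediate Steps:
$k{\left(Z,x \right)} = Z + 2 x$
$r = 20$ ($r = 2 \left(-1 + 2 \left(-2\right)\right) \left(-2\right) = 2 \left(-1 - 4\right) \left(-2\right) = 2 \left(-5\right) \left(-2\right) = \left(-10\right) \left(-2\right) = 20$)
$\left(-1157 + 4312\right) \left(3684 + r\right) = \left(-1157 + 4312\right) \left(3684 + 20\right) = 3155 \cdot 3704 = 11686120$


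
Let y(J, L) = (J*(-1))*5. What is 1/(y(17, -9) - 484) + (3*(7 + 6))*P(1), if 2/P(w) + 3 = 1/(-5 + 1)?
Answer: -13657/569 ≈ -24.002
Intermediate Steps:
P(w) = -8/13 (P(w) = 2/(-3 + 1/(-5 + 1)) = 2/(-3 + 1/(-4)) = 2/(-3 - ¼) = 2/(-13/4) = 2*(-4/13) = -8/13)
y(J, L) = -5*J (y(J, L) = -J*5 = -5*J)
1/(y(17, -9) - 484) + (3*(7 + 6))*P(1) = 1/(-5*17 - 484) + (3*(7 + 6))*(-8/13) = 1/(-85 - 484) + (3*13)*(-8/13) = 1/(-569) + 39*(-8/13) = -1/569 - 24 = -13657/569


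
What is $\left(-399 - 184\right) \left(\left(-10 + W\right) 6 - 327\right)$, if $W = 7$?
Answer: $201135$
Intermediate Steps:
$\left(-399 - 184\right) \left(\left(-10 + W\right) 6 - 327\right) = \left(-399 - 184\right) \left(\left(-10 + 7\right) 6 - 327\right) = - 583 \left(\left(-3\right) 6 - 327\right) = - 583 \left(-18 - 327\right) = \left(-583\right) \left(-345\right) = 201135$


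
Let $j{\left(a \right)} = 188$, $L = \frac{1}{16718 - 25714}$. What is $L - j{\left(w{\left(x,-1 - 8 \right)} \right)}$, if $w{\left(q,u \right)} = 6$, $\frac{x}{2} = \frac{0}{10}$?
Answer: $- \frac{1691249}{8996} \approx -188.0$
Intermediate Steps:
$x = 0$ ($x = 2 \cdot \frac{0}{10} = 2 \cdot 0 \cdot \frac{1}{10} = 2 \cdot 0 = 0$)
$L = - \frac{1}{8996}$ ($L = \frac{1}{-8996} = - \frac{1}{8996} \approx -0.00011116$)
$L - j{\left(w{\left(x,-1 - 8 \right)} \right)} = - \frac{1}{8996} - 188 = - \frac{1691249}{8996}$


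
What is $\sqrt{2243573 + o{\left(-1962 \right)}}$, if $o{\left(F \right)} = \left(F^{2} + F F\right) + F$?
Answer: $\sqrt{9940499} \approx 3152.9$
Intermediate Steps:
$o{\left(F \right)} = F + 2 F^{2}$ ($o{\left(F \right)} = \left(F^{2} + F^{2}\right) + F = 2 F^{2} + F = F + 2 F^{2}$)
$\sqrt{2243573 + o{\left(-1962 \right)}} = \sqrt{2243573 - 1962 \left(1 + 2 \left(-1962\right)\right)} = \sqrt{2243573 - 1962 \left(1 - 3924\right)} = \sqrt{2243573 - -7696926} = \sqrt{2243573 + 7696926} = \sqrt{9940499}$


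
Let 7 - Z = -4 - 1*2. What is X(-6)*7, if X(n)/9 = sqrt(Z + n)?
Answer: 63*sqrt(7) ≈ 166.68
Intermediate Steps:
Z = 13 (Z = 7 - (-4 - 1*2) = 7 - (-4 - 2) = 7 - 1*(-6) = 7 + 6 = 13)
X(n) = 9*sqrt(13 + n)
X(-6)*7 = (9*sqrt(13 - 6))*7 = (9*sqrt(7))*7 = 63*sqrt(7)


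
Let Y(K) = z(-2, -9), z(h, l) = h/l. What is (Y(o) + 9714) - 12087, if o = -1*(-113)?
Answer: -21355/9 ≈ -2372.8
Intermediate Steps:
o = 113
Y(K) = 2/9 (Y(K) = -2/(-9) = -2*(-1/9) = 2/9)
(Y(o) + 9714) - 12087 = (2/9 + 9714) - 12087 = 87428/9 - 12087 = -21355/9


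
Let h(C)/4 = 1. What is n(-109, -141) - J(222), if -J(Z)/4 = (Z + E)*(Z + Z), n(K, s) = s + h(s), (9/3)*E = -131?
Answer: 316583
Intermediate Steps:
E = -131/3 (E = (1/3)*(-131) = -131/3 ≈ -43.667)
h(C) = 4 (h(C) = 4*1 = 4)
n(K, s) = 4 + s (n(K, s) = s + 4 = 4 + s)
J(Z) = -8*Z*(-131/3 + Z) (J(Z) = -4*(Z - 131/3)*(Z + Z) = -4*(-131/3 + Z)*2*Z = -8*Z*(-131/3 + Z))
n(-109, -141) - J(222) = (4 - 141) - 8*222*(131 - 3*222)/3 = -137 - 8*222*(131 - 666)/3 = -137 - 8*222*(-535)/3 = -137 - 1*(-316720) = -137 + 316720 = 316583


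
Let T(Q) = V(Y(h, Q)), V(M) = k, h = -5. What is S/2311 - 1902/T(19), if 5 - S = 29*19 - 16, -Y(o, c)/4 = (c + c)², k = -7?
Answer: 4391812/16177 ≈ 271.48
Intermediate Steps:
Y(o, c) = -16*c² (Y(o, c) = -4*(c + c)² = -4*4*c² = -16*c²)
V(M) = -7
T(Q) = -7
S = -530 (S = 5 - (29*19 - 16) = 5 - (551 - 16) = 5 - 1*535 = 5 - 535 = -530)
S/2311 - 1902/T(19) = -530/2311 - 1902/(-7) = -530*1/2311 - 1902*(-⅐) = -530/2311 + 1902/7 = 4391812/16177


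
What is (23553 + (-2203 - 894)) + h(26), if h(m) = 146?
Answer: 20602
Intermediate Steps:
(23553 + (-2203 - 894)) + h(26) = (23553 + (-2203 - 894)) + 146 = (23553 - 3097) + 146 = 20456 + 146 = 20602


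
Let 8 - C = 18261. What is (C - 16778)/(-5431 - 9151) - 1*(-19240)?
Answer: 280592711/14582 ≈ 19242.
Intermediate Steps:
C = -18253 (C = 8 - 1*18261 = 8 - 18261 = -18253)
(C - 16778)/(-5431 - 9151) - 1*(-19240) = (-18253 - 16778)/(-5431 - 9151) - 1*(-19240) = -35031/(-14582) + 19240 = -35031*(-1/14582) + 19240 = 35031/14582 + 19240 = 280592711/14582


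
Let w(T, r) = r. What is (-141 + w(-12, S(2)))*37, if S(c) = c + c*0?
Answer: -5143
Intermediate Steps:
S(c) = c (S(c) = c + 0 = c)
(-141 + w(-12, S(2)))*37 = (-141 + 2)*37 = -139*37 = -5143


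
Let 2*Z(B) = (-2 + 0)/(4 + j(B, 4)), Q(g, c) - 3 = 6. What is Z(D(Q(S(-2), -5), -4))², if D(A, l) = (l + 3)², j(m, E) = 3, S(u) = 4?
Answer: 1/49 ≈ 0.020408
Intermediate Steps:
Q(g, c) = 9 (Q(g, c) = 3 + 6 = 9)
D(A, l) = (3 + l)²
Z(B) = -⅐ (Z(B) = ((-2 + 0)/(4 + 3))/2 = (-2/7)/2 = (-2*⅐)/2 = (½)*(-2/7) = -⅐)
Z(D(Q(S(-2), -5), -4))² = (-⅐)² = 1/49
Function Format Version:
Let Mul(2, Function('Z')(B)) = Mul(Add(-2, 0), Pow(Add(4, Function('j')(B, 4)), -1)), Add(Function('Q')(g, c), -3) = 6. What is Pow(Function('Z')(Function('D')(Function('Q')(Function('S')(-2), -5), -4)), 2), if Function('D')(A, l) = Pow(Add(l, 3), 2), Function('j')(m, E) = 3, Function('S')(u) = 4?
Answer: Rational(1, 49) ≈ 0.020408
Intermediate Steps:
Function('Q')(g, c) = 9 (Function('Q')(g, c) = Add(3, 6) = 9)
Function('D')(A, l) = Pow(Add(3, l), 2)
Function('Z')(B) = Rational(-1, 7) (Function('Z')(B) = Mul(Rational(1, 2), Mul(Add(-2, 0), Pow(Add(4, 3), -1))) = Mul(Rational(1, 2), Mul(-2, Pow(7, -1))) = Mul(Rational(1, 2), Mul(-2, Rational(1, 7))) = Mul(Rational(1, 2), Rational(-2, 7)) = Rational(-1, 7))
Pow(Function('Z')(Function('D')(Function('Q')(Function('S')(-2), -5), -4)), 2) = Pow(Rational(-1, 7), 2) = Rational(1, 49)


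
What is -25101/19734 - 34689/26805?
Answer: -150820559/58774430 ≈ -2.5661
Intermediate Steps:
-25101/19734 - 34689/26805 = -25101*1/19734 - 34689*1/26805 = -8367/6578 - 11563/8935 = -150820559/58774430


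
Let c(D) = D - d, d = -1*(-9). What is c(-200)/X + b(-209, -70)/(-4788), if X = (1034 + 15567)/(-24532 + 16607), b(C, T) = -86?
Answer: 3965955893/39742794 ≈ 99.791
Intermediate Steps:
d = 9
X = -16601/7925 (X = 16601/(-7925) = 16601*(-1/7925) = -16601/7925 ≈ -2.0948)
c(D) = -9 + D (c(D) = D - 1*9 = D - 9 = -9 + D)
c(-200)/X + b(-209, -70)/(-4788) = (-9 - 200)/(-16601/7925) - 86/(-4788) = -209*(-7925/16601) - 86*(-1/4788) = 1656325/16601 + 43/2394 = 3965955893/39742794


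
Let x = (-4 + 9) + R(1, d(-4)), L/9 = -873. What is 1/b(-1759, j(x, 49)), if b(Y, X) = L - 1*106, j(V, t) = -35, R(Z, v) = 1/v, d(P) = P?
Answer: -1/7963 ≈ -0.00012558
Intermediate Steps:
L = -7857 (L = 9*(-873) = -7857)
x = 19/4 (x = (-4 + 9) + 1/(-4) = 5 - ¼ = 19/4 ≈ 4.7500)
b(Y, X) = -7963 (b(Y, X) = -7857 - 1*106 = -7857 - 106 = -7963)
1/b(-1759, j(x, 49)) = 1/(-7963) = -1/7963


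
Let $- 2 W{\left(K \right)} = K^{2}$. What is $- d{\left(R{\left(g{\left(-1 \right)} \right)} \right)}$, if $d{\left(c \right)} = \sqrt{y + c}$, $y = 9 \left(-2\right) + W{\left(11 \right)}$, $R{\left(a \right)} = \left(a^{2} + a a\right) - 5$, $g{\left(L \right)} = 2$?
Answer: $- \frac{i \sqrt{302}}{2} \approx - 8.6891 i$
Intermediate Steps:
$W{\left(K \right)} = - \frac{K^{2}}{2}$
$R{\left(a \right)} = -5 + 2 a^{2}$ ($R{\left(a \right)} = \left(a^{2} + a^{2}\right) - 5 = 2 a^{2} - 5 = -5 + 2 a^{2}$)
$y = - \frac{157}{2}$ ($y = 9 \left(-2\right) - \frac{11^{2}}{2} = -18 - \frac{121}{2} = - \frac{157}{2} \approx -78.5$)
$d{\left(c \right)} = \sqrt{- \frac{157}{2} + c}$
$- d{\left(R{\left(g{\left(-1 \right)} \right)} \right)} = - \frac{\sqrt{-314 + 4 \left(-5 + 2 \cdot 2^{2}\right)}}{2} = - \frac{\sqrt{-314 + 4 \left(-5 + 2 \cdot 4\right)}}{2} = - \frac{\sqrt{-314 + 4 \left(-5 + 8\right)}}{2} = - \frac{\sqrt{-314 + 4 \cdot 3}}{2} = - \frac{\sqrt{-314 + 12}}{2} = - \frac{\sqrt{-302}}{2} = - \frac{i \sqrt{302}}{2}$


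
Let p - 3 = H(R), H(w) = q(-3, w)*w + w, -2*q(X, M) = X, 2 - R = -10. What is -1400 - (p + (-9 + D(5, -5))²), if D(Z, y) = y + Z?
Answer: -1514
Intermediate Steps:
R = 12 (R = 2 - 1*(-10) = 2 + 10 = 12)
q(X, M) = -X/2
D(Z, y) = Z + y
H(w) = 5*w/2 (H(w) = (-½*(-3))*w + w = 3*w/2 + w = 5*w/2)
p = 33 (p = 3 + (5/2)*12 = 3 + 30 = 33)
-1400 - (p + (-9 + D(5, -5))²) = -1400 - (33 + (-9 + (5 - 5))²) = -1400 - (33 + (-9 + 0)²) = -1400 - (33 + (-9)²) = -1400 - (33 + 81) = -1400 - 1*114 = -1400 - 114 = -1514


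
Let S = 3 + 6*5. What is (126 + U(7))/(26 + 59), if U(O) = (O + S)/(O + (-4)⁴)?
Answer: 33178/22355 ≈ 1.4841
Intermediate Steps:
S = 33 (S = 3 + 30 = 33)
U(O) = (33 + O)/(256 + O) (U(O) = (O + 33)/(O + (-4)⁴) = (33 + O)/(O + 256) = (33 + O)/(256 + O))
(126 + U(7))/(26 + 59) = (126 + (33 + 7)/(256 + 7))/(26 + 59) = (126 + 40/263)/85 = (1/85)*(33178/263) = 33178/22355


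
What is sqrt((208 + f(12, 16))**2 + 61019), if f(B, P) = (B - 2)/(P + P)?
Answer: sqrt(26729753)/16 ≈ 323.13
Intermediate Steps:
f(B, P) = (-2 + B)/(2*P) (f(B, P) = (-2 + B)/((2*P)) = (-2 + B)*(1/(2*P)) = (-2 + B)/(2*P))
sqrt((208 + f(12, 16))**2 + 61019) = sqrt((208 + (1/2)*(-2 + 12)/16)**2 + 61019) = sqrt((208 + (1/2)*(1/16)*10)**2 + 61019) = sqrt((208 + 5/16)**2 + 61019) = sqrt((3333/16)**2 + 61019) = sqrt(11108889/256 + 61019) = sqrt(26729753/256) = sqrt(26729753)/16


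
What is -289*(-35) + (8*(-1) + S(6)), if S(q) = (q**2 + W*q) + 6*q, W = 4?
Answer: 10203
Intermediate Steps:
S(q) = q**2 + 10*q (S(q) = (q**2 + 4*q) + 6*q = q**2 + 10*q)
-289*(-35) + (8*(-1) + S(6)) = -289*(-35) + (8*(-1) + 6*(10 + 6)) = 10115 + (-8 + 6*16) = 10115 + (-8 + 96) = 10115 + 88 = 10203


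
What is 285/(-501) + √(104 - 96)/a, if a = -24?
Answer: -95/167 - √2/12 ≈ -0.68671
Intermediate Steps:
285/(-501) + √(104 - 96)/a = 285/(-501) + √(104 - 96)/(-24) = 285*(-1/501) + √8*(-1/24) = -95/167 + (2*√2)*(-1/24) = -95/167 - √2/12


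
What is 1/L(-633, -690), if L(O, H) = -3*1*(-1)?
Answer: ⅓ ≈ 0.33333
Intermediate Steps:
L(O, H) = 3 (L(O, H) = -3*(-1) = 3)
1/L(-633, -690) = 1/3 = ⅓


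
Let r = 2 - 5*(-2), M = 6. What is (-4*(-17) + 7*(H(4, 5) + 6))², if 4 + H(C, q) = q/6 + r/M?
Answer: 373321/36 ≈ 10370.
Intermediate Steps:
r = 12 (r = 2 + 10 = 12)
H(C, q) = -2 + q/6 (H(C, q) = -4 + (q/6 + 12/6) = -4 + (q*(⅙) + 12*(⅙)) = -4 + (q/6 + 2) = -4 + (2 + q/6) = -2 + q/6)
(-4*(-17) + 7*(H(4, 5) + 6))² = (-4*(-17) + 7*((-2 + (⅙)*5) + 6))² = (68 + 7*((-2 + ⅚) + 6))² = (68 + 7*(-7/6 + 6))² = (68 + 7*(29/6))² = (68 + 203/6)² = (611/6)² = 373321/36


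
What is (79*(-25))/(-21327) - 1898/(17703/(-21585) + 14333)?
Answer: -43790895410/1099620482559 ≈ -0.039824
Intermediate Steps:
(79*(-25))/(-21327) - 1898/(17703/(-21585) + 14333) = -1975*(-1/21327) - 1898/(17703*(-1/21585) + 14333) = 1975/21327 - 1898/(-5901/7195 + 14333) = 1975/21327 - 1898/103120034/7195 = 1975/21327 - 1898*7195/103120034 = 1975/21327 - 6828055/51560017 = -43790895410/1099620482559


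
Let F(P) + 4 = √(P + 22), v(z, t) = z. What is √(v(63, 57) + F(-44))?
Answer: √(59 + I*√22) ≈ 7.6872 + 0.30508*I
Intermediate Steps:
F(P) = -4 + √(22 + P) (F(P) = -4 + √(P + 22) = -4 + √(22 + P))
√(v(63, 57) + F(-44)) = √(63 + (-4 + √(22 - 44))) = √(63 + (-4 + √(-22))) = √(63 + (-4 + I*√22)) = √(59 + I*√22)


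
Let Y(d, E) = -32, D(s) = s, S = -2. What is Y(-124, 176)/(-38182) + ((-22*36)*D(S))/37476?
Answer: 856660/19873731 ≈ 0.043105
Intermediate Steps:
Y(-124, 176)/(-38182) + ((-22*36)*D(S))/37476 = -32/(-38182) + (-22*36*(-2))/37476 = -32*(-1/38182) - 792*(-2)*(1/37476) = 16/19091 + 1584*(1/37476) = 16/19091 + 44/1041 = 856660/19873731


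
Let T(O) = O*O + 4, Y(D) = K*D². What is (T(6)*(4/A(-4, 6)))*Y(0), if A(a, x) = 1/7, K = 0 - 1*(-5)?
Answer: 0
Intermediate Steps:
K = 5 (K = 0 + 5 = 5)
Y(D) = 5*D²
T(O) = 4 + O² (T(O) = O² + 4 = 4 + O²)
A(a, x) = ⅐
(T(6)*(4/A(-4, 6)))*Y(0) = ((4 + 6²)*(4/(⅐)))*(5*0²) = ((4 + 36)*(4*7))*(5*0) = (40*28)*0 = 1120*0 = 0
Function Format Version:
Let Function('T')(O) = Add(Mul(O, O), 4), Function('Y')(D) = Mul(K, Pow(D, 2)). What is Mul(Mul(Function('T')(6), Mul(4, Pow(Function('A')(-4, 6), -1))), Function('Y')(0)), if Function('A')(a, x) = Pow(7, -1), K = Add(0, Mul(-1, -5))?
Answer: 0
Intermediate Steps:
K = 5 (K = Add(0, 5) = 5)
Function('Y')(D) = Mul(5, Pow(D, 2))
Function('T')(O) = Add(4, Pow(O, 2)) (Function('T')(O) = Add(Pow(O, 2), 4) = Add(4, Pow(O, 2)))
Function('A')(a, x) = Rational(1, 7)
Mul(Mul(Function('T')(6), Mul(4, Pow(Function('A')(-4, 6), -1))), Function('Y')(0)) = Mul(Mul(Add(4, Pow(6, 2)), Mul(4, Pow(Rational(1, 7), -1))), Mul(5, Pow(0, 2))) = Mul(Mul(Add(4, 36), Mul(4, 7)), Mul(5, 0)) = Mul(Mul(40, 28), 0) = Mul(1120, 0) = 0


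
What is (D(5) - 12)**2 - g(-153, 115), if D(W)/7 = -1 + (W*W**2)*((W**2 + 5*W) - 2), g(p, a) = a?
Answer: 1762404246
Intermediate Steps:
D(W) = -7 + 7*W**3*(-2 + W**2 + 5*W) (D(W) = 7*(-1 + (W*W**2)*((W**2 + 5*W) - 2)) = 7*(-1 + W**3*(-2 + W**2 + 5*W)) = -7 + 7*W**3*(-2 + W**2 + 5*W))
(D(5) - 12)**2 - g(-153, 115) = ((-7 - 14*5**3 + 7*5**5 + 35*5**4) - 12)**2 - 1*115 = ((-7 - 14*125 + 7*3125 + 35*625) - 12)**2 - 115 = ((-7 - 1750 + 21875 + 21875) - 12)**2 - 115 = (41993 - 12)**2 - 115 = 41981**2 - 115 = 1762404361 - 115 = 1762404246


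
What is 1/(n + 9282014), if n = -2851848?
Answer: 1/6430166 ≈ 1.5552e-7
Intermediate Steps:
1/(n + 9282014) = 1/(-2851848 + 9282014) = 1/6430166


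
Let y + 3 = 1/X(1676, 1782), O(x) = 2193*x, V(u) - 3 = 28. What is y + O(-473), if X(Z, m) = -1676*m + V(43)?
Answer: -3097977324493/2986601 ≈ -1.0373e+6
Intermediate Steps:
V(u) = 31 (V(u) = 3 + 28 = 31)
X(Z, m) = 31 - 1676*m (X(Z, m) = -1676*m + 31 = 31 - 1676*m)
y = -8959804/2986601 (y = -3 + 1/(31 - 1676*1782) = -3 + 1/(31 - 2986632) = -3 + 1/(-2986601) = -3 - 1/2986601 = -8959804/2986601 ≈ -3.0000)
y + O(-473) = -8959804/2986601 + 2193*(-473) = -8959804/2986601 - 1037289 = -3097977324493/2986601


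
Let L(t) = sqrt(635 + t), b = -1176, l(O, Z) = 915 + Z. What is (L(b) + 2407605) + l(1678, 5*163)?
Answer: 2409335 + I*sqrt(541) ≈ 2.4093e+6 + 23.259*I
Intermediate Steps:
(L(b) + 2407605) + l(1678, 5*163) = (sqrt(635 - 1176) + 2407605) + (915 + 5*163) = (sqrt(-541) + 2407605) + (915 + 815) = (I*sqrt(541) + 2407605) + 1730 = (2407605 + I*sqrt(541)) + 1730 = 2409335 + I*sqrt(541)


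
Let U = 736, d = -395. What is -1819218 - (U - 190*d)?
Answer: -1895004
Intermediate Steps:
-1819218 - (U - 190*d) = -1819218 - (736 - 190*(-395)) = -1819218 - (736 + 75050) = -1819218 - 1*75786 = -1819218 - 75786 = -1895004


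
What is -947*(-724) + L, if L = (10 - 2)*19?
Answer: 685780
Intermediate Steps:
L = 152 (L = 8*19 = 152)
-947*(-724) + L = -947*(-724) + 152 = 685628 + 152 = 685780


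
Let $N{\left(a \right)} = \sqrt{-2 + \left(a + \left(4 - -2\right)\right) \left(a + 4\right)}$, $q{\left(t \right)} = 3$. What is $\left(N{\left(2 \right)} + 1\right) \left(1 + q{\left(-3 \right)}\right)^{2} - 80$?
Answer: $-64 + 16 \sqrt{46} \approx 44.517$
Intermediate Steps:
$N{\left(a \right)} = \sqrt{-2 + \left(4 + a\right) \left(6 + a\right)}$ ($N{\left(a \right)} = \sqrt{-2 + \left(a + \left(4 + 2\right)\right) \left(4 + a\right)} = \sqrt{-2 + \left(a + 6\right) \left(4 + a\right)} = \sqrt{-2 + \left(6 + a\right) \left(4 + a\right)} = \sqrt{-2 + \left(4 + a\right) \left(6 + a\right)}$)
$\left(N{\left(2 \right)} + 1\right) \left(1 + q{\left(-3 \right)}\right)^{2} - 80 = \left(\sqrt{22 + 2^{2} + 10 \cdot 2} + 1\right) \left(1 + 3\right)^{2} - 80 = \left(\sqrt{22 + 4 + 20} + 1\right) 4^{2} - 80 = \left(\sqrt{46} + 1\right) 16 - 80 = \left(1 + \sqrt{46}\right) 16 - 80 = \left(16 + 16 \sqrt{46}\right) - 80 = -64 + 16 \sqrt{46}$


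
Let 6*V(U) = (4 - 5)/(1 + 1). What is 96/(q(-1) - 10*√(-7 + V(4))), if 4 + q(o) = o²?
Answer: -108/269 + 60*I*√255/269 ≈ -0.40149 + 3.5618*I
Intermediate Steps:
V(U) = -1/12 (V(U) = ((4 - 5)/(1 + 1))/6 = (-1/2)/6 = (-1*½)/6 = (⅙)*(-½) = -1/12)
q(o) = -4 + o²
96/(q(-1) - 10*√(-7 + V(4))) = 96/((-4 + (-1)²) - 10*√(-7 - 1/12)) = 96/((-4 + 1) - 5*I*√255/3) = 96/(-3 - 5*I*√255/3)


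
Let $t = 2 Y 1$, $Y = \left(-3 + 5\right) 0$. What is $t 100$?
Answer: $0$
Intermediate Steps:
$Y = 0$ ($Y = 2 \cdot 0 = 0$)
$t = 0$ ($t = 2 \cdot 0 \cdot 1 = 0 \cdot 1 = 0$)
$t 100 = 0 \cdot 100 = 0$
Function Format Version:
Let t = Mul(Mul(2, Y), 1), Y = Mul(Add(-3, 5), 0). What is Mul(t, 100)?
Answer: 0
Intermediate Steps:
Y = 0 (Y = Mul(2, 0) = 0)
t = 0 (t = Mul(Mul(2, 0), 1) = Mul(0, 1) = 0)
Mul(t, 100) = Mul(0, 100) = 0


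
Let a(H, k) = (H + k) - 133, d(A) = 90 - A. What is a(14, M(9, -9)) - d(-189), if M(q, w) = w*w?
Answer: -317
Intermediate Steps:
M(q, w) = w**2
a(H, k) = -133 + H + k
a(14, M(9, -9)) - d(-189) = (-133 + 14 + (-9)**2) - (90 - 1*(-189)) = (-133 + 14 + 81) - (90 + 189) = -38 - 1*279 = -38 - 279 = -317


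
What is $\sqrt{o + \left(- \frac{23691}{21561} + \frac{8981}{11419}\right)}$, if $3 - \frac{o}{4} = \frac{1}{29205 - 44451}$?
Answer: $\frac{\sqrt{4200630188627670050246}}{18957789543} \approx 3.4188$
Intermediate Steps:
$o = \frac{91478}{7623}$ ($o = 12 - \frac{4}{29205 - 44451} = 12 - \frac{4}{-15246} = 12 - - \frac{2}{7623} = 12 + \frac{2}{7623} = \frac{91478}{7623} \approx 12.0$)
$\sqrt{o + \left(- \frac{23691}{21561} + \frac{8981}{11419}\right)} = \sqrt{\frac{91478}{7623} + \left(- \frac{23691}{21561} + \frac{8981}{11419}\right)} = \sqrt{\frac{91478}{7623} + \left(\left(-23691\right) \frac{1}{21561} + 8981 \cdot \frac{1}{11419}\right)} = \sqrt{\frac{91478}{7623} + \left(- \frac{7897}{7187} + \frac{8981}{11419}\right)} = \sqrt{\frac{91478}{7623} - \frac{25629396}{82068353}} = \sqrt{\frac{7312075910026}{625607054919}} = \frac{\sqrt{4200630188627670050246}}{18957789543}$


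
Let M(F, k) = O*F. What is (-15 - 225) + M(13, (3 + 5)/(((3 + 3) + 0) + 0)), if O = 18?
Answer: -6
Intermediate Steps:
M(F, k) = 18*F
(-15 - 225) + M(13, (3 + 5)/(((3 + 3) + 0) + 0)) = (-15 - 225) + 18*13 = -240 + 234 = -6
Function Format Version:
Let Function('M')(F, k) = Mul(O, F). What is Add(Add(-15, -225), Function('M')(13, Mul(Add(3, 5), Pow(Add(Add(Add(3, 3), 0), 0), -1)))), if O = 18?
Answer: -6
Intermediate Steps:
Function('M')(F, k) = Mul(18, F)
Add(Add(-15, -225), Function('M')(13, Mul(Add(3, 5), Pow(Add(Add(Add(3, 3), 0), 0), -1)))) = Add(Add(-15, -225), Mul(18, 13)) = Add(-240, 234) = -6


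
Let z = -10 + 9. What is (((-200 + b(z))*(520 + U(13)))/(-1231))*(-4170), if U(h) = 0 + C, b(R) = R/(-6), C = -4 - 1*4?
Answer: -426652160/1231 ≈ -3.4659e+5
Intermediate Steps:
z = -1
C = -8 (C = -4 - 4 = -8)
b(R) = -R/6 (b(R) = R*(-1/6) = -R/6)
U(h) = -8 (U(h) = 0 - 8 = -8)
(((-200 + b(z))*(520 + U(13)))/(-1231))*(-4170) = (((-200 - 1/6*(-1))*(520 - 8))/(-1231))*(-4170) = (((-200 + 1/6)*512)*(-1/1231))*(-4170) = (-1199/6*512*(-1/1231))*(-4170) = -306944/3*(-1/1231)*(-4170) = (306944/3693)*(-4170) = -426652160/1231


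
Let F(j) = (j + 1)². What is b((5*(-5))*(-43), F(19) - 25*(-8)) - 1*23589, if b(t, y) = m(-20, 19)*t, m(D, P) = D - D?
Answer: -23589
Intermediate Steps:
m(D, P) = 0
F(j) = (1 + j)²
b(t, y) = 0 (b(t, y) = 0*t = 0)
b((5*(-5))*(-43), F(19) - 25*(-8)) - 1*23589 = 0 - 1*23589 = 0 - 23589 = -23589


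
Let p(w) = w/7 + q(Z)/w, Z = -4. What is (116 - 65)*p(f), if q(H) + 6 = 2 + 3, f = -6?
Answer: -493/14 ≈ -35.214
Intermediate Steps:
q(H) = -1 (q(H) = -6 + (2 + 3) = -6 + 5 = -1)
p(w) = -1/w + w/7 (p(w) = w/7 - 1/w = -1/w + w/7)
(116 - 65)*p(f) = (116 - 65)*(-1/(-6) + (1/7)*(-6)) = 51*(-1*(-1/6) - 6/7) = 51*(1/6 - 6/7) = 51*(-29/42) = -493/14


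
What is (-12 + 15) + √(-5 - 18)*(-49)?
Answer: 3 - 49*I*√23 ≈ 3.0 - 235.0*I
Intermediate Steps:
(-12 + 15) + √(-5 - 18)*(-49) = 3 + √(-23)*(-49) = 3 + (I*√23)*(-49) = 3 - 49*I*√23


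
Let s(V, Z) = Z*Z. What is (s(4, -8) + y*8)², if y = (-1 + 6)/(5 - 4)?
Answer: 10816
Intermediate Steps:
y = 5 (y = 5/1 = 5*1 = 5)
s(V, Z) = Z²
(s(4, -8) + y*8)² = ((-8)² + 5*8)² = (64 + 40)² = 104² = 10816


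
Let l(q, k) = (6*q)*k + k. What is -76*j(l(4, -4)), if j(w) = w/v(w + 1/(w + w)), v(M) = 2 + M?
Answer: -1520000/19601 ≈ -77.547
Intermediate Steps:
l(q, k) = k + 6*k*q (l(q, k) = 6*k*q + k = k + 6*k*q)
j(w) = w/(2 + w + 1/(2*w)) (j(w) = w/(2 + (w + 1/(w + w))) = w/(2 + (w + 1/(2*w))) = w/(2 + w + 1/(2*w)))
-76*j(l(4, -4)) = -152*(-4*(1 + 6*4))**2/(1 + 2*(-4*(1 + 6*4))**2 + 4*(-4*(1 + 6*4))) = -152*(-4*(1 + 24))**2/(1 + 2*(-4*(1 + 24))**2 + 4*(-4*(1 + 24))) = -152*(-4*25)**2/(1 + 2*(-4*25)**2 + 4*(-4*25)) = -152*(-100)**2/(1 + 2*(-100)**2 + 4*(-100)) = -152*10000/(1 + 2*10000 - 400) = -152*10000/(1 + 20000 - 400) = -152*10000/19601 = -76*20000/19601 = -1520000/19601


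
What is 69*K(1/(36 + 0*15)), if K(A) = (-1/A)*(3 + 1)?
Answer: -9936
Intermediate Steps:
K(A) = -4/A (K(A) = -1/A*4 = -4/A)
69*K(1/(36 + 0*15)) = 69*(-4/(1/(36 + 0*15))) = 69*(-4/(1/(36 + 0))) = 69*(-4/(1/36)) = 69*(-4/1/36) = 69*(-4*36) = 69*(-144) = -9936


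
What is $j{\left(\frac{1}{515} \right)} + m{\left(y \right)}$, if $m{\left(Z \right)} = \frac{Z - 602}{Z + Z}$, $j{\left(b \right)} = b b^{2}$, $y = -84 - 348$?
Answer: $\frac{70617482807}{59007258000} \approx 1.1968$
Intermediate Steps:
$y = -432$
$j{\left(b \right)} = b^{3}$
$m{\left(Z \right)} = \frac{-602 + Z}{2 Z}$
$j{\left(\frac{1}{515} \right)} + m{\left(y \right)} = \left(\frac{1}{515}\right)^{3} + \frac{-602 - 432}{2 \left(-432\right)} = \left(\frac{1}{515}\right)^{3} + \frac{1}{2} \left(- \frac{1}{432}\right) \left(-1034\right) = \frac{1}{136590875} + \frac{517}{432} = \frac{70617482807}{59007258000}$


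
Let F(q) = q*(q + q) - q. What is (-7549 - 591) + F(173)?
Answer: 51545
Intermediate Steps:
F(q) = -q + 2*q² (F(q) = q*(2*q) - q = 2*q² - q = -q + 2*q²)
(-7549 - 591) + F(173) = (-7549 - 591) + 173*(-1 + 2*173) = -8140 + 173*(-1 + 346) = -8140 + 173*345 = -8140 + 59685 = 51545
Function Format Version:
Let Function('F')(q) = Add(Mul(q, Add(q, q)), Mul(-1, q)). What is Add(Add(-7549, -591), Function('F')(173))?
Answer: 51545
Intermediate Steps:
Function('F')(q) = Add(Mul(-1, q), Mul(2, Pow(q, 2))) (Function('F')(q) = Add(Mul(q, Mul(2, q)), Mul(-1, q)) = Add(Mul(2, Pow(q, 2)), Mul(-1, q)) = Add(Mul(-1, q), Mul(2, Pow(q, 2))))
Add(Add(-7549, -591), Function('F')(173)) = Add(Add(-7549, -591), Mul(173, Add(-1, Mul(2, 173)))) = Add(-8140, Mul(173, Add(-1, 346))) = Add(-8140, Mul(173, 345)) = Add(-8140, 59685) = 51545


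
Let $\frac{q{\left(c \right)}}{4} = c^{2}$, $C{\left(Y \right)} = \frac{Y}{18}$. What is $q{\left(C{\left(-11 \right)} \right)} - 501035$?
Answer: $- \frac{40583714}{81} \approx -5.0103 \cdot 10^{5}$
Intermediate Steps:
$C{\left(Y \right)} = \frac{Y}{18}$ ($C{\left(Y \right)} = Y \frac{1}{18} = \frac{Y}{18}$)
$q{\left(c \right)} = 4 c^{2}$
$q{\left(C{\left(-11 \right)} \right)} - 501035 = 4 \left(\frac{1}{18} \left(-11\right)\right)^{2} - 501035 = 4 \left(- \frac{11}{18}\right)^{2} - 501035 = 4 \cdot \frac{121}{324} - 501035 = \frac{121}{81} - 501035 = - \frac{40583714}{81}$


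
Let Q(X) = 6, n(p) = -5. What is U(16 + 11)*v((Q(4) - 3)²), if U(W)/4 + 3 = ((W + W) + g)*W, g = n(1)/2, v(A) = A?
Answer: 49950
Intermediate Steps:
g = -5/2 ≈ -2.5000
U(W) = -12 + 4*W*(-5/2 + 2*W) (U(W) = -12 + 4*(((W + W) - 5/2)*W) = -12 + 4*((2*W - 5/2)*W) = -12 + 4*((-5/2 + 2*W)*W) = -12 + 4*(W*(-5/2 + 2*W)) = -12 + 4*W*(-5/2 + 2*W))
U(16 + 11)*v((Q(4) - 3)²) = (-12 - 10*(16 + 11) + 8*(16 + 11)²)*(6 - 3)² = (-12 - 10*27 + 8*27²)*3² = (-12 - 270 + 8*729)*9 = (-12 - 270 + 5832)*9 = 5550*9 = 49950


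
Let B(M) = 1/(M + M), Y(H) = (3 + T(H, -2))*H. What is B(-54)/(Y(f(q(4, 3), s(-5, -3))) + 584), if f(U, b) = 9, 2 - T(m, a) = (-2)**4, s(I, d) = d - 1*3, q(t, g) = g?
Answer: -1/52380 ≈ -1.9091e-5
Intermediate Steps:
s(I, d) = -3 + d (s(I, d) = d - 3 = -3 + d)
T(m, a) = -14 (T(m, a) = 2 - 1*(-2)**4 = 2 - 1*16 = 2 - 16 = -14)
Y(H) = -11*H (Y(H) = (3 - 14)*H = -11*H)
B(M) = 1/(2*M)
B(-54)/(Y(f(q(4, 3), s(-5, -3))) + 584) = ((1/2)/(-54))/(-11*9 + 584) = ((1/2)*(-1/54))/(-99 + 584) = -1/108/485 = -1/108*1/485 = -1/52380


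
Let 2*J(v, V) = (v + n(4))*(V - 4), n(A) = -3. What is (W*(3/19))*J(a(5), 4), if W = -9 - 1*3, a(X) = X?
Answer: 0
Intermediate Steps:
W = -12 (W = -9 - 3 = -12)
J(v, V) = (-4 + V)*(-3 + v)/2 (J(v, V) = ((v - 3)*(V - 4))/2 = ((-3 + v)*(-4 + V))/2 = ((-4 + V)*(-3 + v))/2 = (-4 + V)*(-3 + v)/2)
(W*(3/19))*J(a(5), 4) = (-36/19)*(6 - 2*5 - 3/2*4 + (½)*4*5) = (-36/19)*(6 - 10 - 6 + 10) = -12*3/19*0 = -36/19*0 = 0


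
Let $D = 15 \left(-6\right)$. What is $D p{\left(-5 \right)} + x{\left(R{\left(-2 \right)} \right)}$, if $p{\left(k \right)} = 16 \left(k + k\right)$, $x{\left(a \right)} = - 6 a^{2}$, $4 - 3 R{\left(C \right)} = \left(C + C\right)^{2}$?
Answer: $14304$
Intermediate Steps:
$R{\left(C \right)} = \frac{4}{3} - \frac{4 C^{2}}{3}$ ($R{\left(C \right)} = \frac{4}{3} - \frac{\left(C + C\right)^{2}}{3} = \frac{4}{3} - \frac{\left(2 C\right)^{2}}{3} = \frac{4}{3} - \frac{4 C^{2}}{3}$)
$p{\left(k \right)} = 32 k$ ($p{\left(k \right)} = 16 \cdot 2 k = 32 k$)
$D = -90$
$D p{\left(-5 \right)} + x{\left(R{\left(-2 \right)} \right)} = - 90 \cdot 32 \left(-5\right) - 6 \left(\frac{4}{3} - \frac{4 \left(-2\right)^{2}}{3}\right)^{2} = \left(-90\right) \left(-160\right) - 6 \left(\frac{4}{3} - \frac{16}{3}\right)^{2} = 14400 - 6 \left(\frac{4}{3} - \frac{16}{3}\right)^{2} = 14400 - 6 \left(-4\right)^{2} = 14400 - 96 = 14304$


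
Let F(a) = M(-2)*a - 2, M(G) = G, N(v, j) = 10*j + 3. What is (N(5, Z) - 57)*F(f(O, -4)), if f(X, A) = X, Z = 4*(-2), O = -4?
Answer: -804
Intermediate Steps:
Z = -8
N(v, j) = 3 + 10*j
F(a) = -2 - 2*a (F(a) = -2*a - 2 = -2 - 2*a)
(N(5, Z) - 57)*F(f(O, -4)) = ((3 + 10*(-8)) - 57)*(-2 - 2*(-4)) = ((3 - 80) - 57)*(-2 + 8) = (-77 - 57)*6 = -134*6 = -804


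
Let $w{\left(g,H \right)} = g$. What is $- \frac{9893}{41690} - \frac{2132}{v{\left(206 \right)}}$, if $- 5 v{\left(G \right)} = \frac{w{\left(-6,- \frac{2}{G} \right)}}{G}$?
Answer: $- \frac{45774815879}{125070} \approx -3.6599 \cdot 10^{5}$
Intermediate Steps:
$v{\left(G \right)} = \frac{6}{5 G}$ ($v{\left(G \right)} = - \frac{\left(-6\right) \frac{1}{G}}{5} = \frac{6}{5 G}$)
$- \frac{9893}{41690} - \frac{2132}{v{\left(206 \right)}} = - \frac{9893}{41690} - \frac{2132}{\frac{6}{5} \cdot \frac{1}{206}} = \left(-9893\right) \frac{1}{41690} - \frac{2132}{\frac{6}{5} \cdot \frac{1}{206}} = - \frac{9893}{41690} - \frac{2132}{\frac{3}{515}} = - \frac{9893}{41690} - \frac{1097980}{3} = - \frac{45774815879}{125070}$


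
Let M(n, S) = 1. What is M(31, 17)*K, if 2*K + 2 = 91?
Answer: 89/2 ≈ 44.500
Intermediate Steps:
K = 89/2 (K = -1 + (½)*91 = -1 + 91/2 = 89/2 ≈ 44.500)
M(31, 17)*K = 1*(89/2) = 89/2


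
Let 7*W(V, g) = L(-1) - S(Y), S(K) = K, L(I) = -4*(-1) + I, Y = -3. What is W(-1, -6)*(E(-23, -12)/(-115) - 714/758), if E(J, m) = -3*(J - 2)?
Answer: -83376/61019 ≈ -1.3664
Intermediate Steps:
E(J, m) = 6 - 3*J (E(J, m) = -3*(-2 + J) = 6 - 3*J)
L(I) = 4 + I
W(V, g) = 6/7 (W(V, g) = ((4 - 1) - 1*(-3))/7 = (3 + 3)/7 = (⅐)*6 = 6/7)
W(-1, -6)*(E(-23, -12)/(-115) - 714/758) = 6*((6 - 3*(-23))/(-115) - 714/758)/7 = 6*((6 + 69)*(-1/115) - 714*1/758)/7 = 6*(75*(-1/115) - 357/379)/7 = 6*(-15/23 - 357/379)/7 = (6/7)*(-13896/8717) = -83376/61019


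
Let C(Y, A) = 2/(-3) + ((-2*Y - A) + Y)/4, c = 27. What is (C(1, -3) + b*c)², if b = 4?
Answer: 418609/36 ≈ 11628.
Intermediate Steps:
C(Y, A) = -⅔ - A/4 - Y/4 (C(Y, A) = 2*(-⅓) + ((-A - 2*Y) + Y)*(¼) = -⅔ + (-A - Y)*(¼) = -⅔ + (-A/4 - Y/4) = -⅔ - A/4 - Y/4)
(C(1, -3) + b*c)² = ((-⅔ - ¼*(-3) - ¼*1) + 4*27)² = ((-⅔ + ¾ - ¼) + 108)² = (-⅙ + 108)² = (647/6)² = 418609/36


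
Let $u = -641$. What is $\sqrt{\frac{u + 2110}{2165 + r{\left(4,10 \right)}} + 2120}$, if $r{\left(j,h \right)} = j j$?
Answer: $\frac{\sqrt{10087537209}}{2181} \approx 46.051$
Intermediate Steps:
$r{\left(j,h \right)} = j^{2}$
$\sqrt{\frac{u + 2110}{2165 + r{\left(4,10 \right)}} + 2120} = \sqrt{\frac{-641 + 2110}{2165 + 4^{2}} + 2120} = \sqrt{\frac{1469}{2165 + 16} + 2120} = \sqrt{\frac{1469}{2181} + 2120} = \sqrt{\frac{4625189}{2181}} = \frac{\sqrt{10087537209}}{2181}$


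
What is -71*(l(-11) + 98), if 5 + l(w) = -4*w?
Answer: -9727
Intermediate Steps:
l(w) = -5 - 4*w
-71*(l(-11) + 98) = -71*((-5 - 4*(-11)) + 98) = -71*((-5 + 44) + 98) = -71*(39 + 98) = -71*137 = -9727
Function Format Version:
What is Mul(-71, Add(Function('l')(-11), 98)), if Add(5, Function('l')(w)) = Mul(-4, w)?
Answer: -9727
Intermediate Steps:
Function('l')(w) = Add(-5, Mul(-4, w))
Mul(-71, Add(Function('l')(-11), 98)) = Mul(-71, Add(Add(-5, Mul(-4, -11)), 98)) = Mul(-71, Add(Add(-5, 44), 98)) = Mul(-71, Add(39, 98)) = Mul(-71, 137) = -9727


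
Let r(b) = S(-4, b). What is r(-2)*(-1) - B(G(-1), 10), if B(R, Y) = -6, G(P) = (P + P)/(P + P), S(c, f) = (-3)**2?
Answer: -3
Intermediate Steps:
S(c, f) = 9
G(P) = 1 (G(P) = (2*P)/((2*P)) = (2*P)*(1/(2*P)) = 1)
r(b) = 9
r(-2)*(-1) - B(G(-1), 10) = 9*(-1) - 1*(-6) = -9 + 6 = -3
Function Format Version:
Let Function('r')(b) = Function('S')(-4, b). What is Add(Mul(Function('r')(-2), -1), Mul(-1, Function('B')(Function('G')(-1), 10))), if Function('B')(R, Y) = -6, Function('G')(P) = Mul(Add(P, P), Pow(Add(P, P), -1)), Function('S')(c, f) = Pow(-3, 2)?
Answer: -3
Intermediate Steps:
Function('S')(c, f) = 9
Function('G')(P) = 1 (Function('G')(P) = Mul(Mul(2, P), Pow(Mul(2, P), -1)) = Mul(Mul(2, P), Mul(Rational(1, 2), Pow(P, -1))) = 1)
Function('r')(b) = 9
Add(Mul(Function('r')(-2), -1), Mul(-1, Function('B')(Function('G')(-1), 10))) = Add(Mul(9, -1), Mul(-1, -6)) = Add(-9, 6) = -3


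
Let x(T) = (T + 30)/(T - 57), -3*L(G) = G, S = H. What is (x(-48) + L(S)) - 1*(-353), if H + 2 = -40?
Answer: 12851/35 ≈ 367.17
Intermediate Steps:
H = -42 (H = -2 - 40 = -42)
S = -42
L(G) = -G/3
x(T) = (30 + T)/(-57 + T)
(x(-48) + L(S)) - 1*(-353) = ((30 - 48)/(-57 - 48) - 1/3*(-42)) - 1*(-353) = (-18/(-105) + 14) + 353 = (-1/105*(-18) + 14) + 353 = (6/35 + 14) + 353 = 496/35 + 353 = 12851/35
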